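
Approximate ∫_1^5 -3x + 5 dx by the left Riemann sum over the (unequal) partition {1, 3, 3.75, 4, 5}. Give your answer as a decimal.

-7.5625

Subinterval widths: 2, 0.75, 0.25, 1.
Left endpoints: 1, 3, 3.75, 4.
f(1) = 2, f(3) = -4, f(3.75) = -6.25, f(4) = -7.
Sum = Σ Δx_i · f(x_i).
Sum = -7.5625.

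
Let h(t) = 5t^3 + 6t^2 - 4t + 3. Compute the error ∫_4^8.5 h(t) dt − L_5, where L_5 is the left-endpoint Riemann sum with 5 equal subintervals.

Exact integral: ∫_4^8.5 h(t) dt = 7206.328125.
L_5 = 5885.37.
Error = 7206.328125 − 5885.37 = 1320.958125.

1320.958125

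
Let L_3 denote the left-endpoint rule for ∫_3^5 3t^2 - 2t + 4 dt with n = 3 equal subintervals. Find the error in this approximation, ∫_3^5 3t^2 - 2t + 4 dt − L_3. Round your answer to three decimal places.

Exact integral: ∫_3^5 f(t) dt = 90.
L_3 ≈ 75.77778.
Error ≈ 90 − 75.77778 ≈ 14.222.

14.222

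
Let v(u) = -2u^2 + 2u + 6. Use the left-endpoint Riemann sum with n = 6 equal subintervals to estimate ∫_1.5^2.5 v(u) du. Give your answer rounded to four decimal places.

Δu = (2.5 − 1.5)/6 = 1/6.
Left endpoints: 1.5, 5/3, 11/6, 2, 13/6, 7/3.
v(1.5) = 4.5, v(5/3) = 34/9, v(11/6) = 53/18, v(2) = 2, v(13/6) = 17/18, v(7/3) = -2/9.
Sum = Δu · [v(1.5) + v(5/3) + v(11/6) + ...].
Sum ≈ 2.3241.

2.3241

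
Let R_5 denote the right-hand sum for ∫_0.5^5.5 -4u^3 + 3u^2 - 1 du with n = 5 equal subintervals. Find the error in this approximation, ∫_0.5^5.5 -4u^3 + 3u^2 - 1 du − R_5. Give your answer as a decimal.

315

Exact integral: ∫_0.5^5.5 f(u) du = -753.75.
R_5 = -1068.75.
Error = -753.75 − (-1068.75) = 315.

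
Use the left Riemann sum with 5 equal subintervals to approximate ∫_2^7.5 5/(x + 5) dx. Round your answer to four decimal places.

3.0790

Δx = (7.5 − 2)/5 = 1.1.
Left endpoints: 2, 3.1, 4.2, 5.3, 6.4.
f(2) = 5/7, f(3.1) = 50/81, f(4.2) = 25/46, f(5.3) = 50/103, f(6.4) = 25/57.
Sum = Δx · [f(2) + f(3.1) + f(4.2) + f(5.3) + f(6.4)].
Sum ≈ 3.0790.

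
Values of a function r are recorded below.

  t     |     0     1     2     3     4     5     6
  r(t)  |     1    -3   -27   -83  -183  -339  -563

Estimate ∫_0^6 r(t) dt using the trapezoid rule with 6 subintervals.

Δt = 1.
T_6 = (1/2)·[1 + 2·(-3) + 2·(-27) + 2·(-83) + 2·(-183) + 2·(-339) + (-563)] = -916.

-916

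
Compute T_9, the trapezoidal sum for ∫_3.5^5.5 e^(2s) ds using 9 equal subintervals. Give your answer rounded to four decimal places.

Δs = (5.5 − 3.5)/9 = 2/9.
f(3.5) ≈ 1096.6332, f(67/18) ≈ 1710.3348, f(71/18) ≈ 2667.4784, f(25/6) ≈ 4160.2620, f(79/18) ≈ 6488.4424, f(83/18) ≈ 10119.5272, f(29/6) ≈ 15782.6524, f(91/18) ≈ 24614.9955, f(95/18) ≈ 38390.1254, f(5.5) ≈ 59874.1417.
T_9 = (Δs/2)·[f(s_0) + 2f(s_1) + ... + 2f(s_{8}) + f(s_9)].
Sum ≈ 29870.9346.

29870.9346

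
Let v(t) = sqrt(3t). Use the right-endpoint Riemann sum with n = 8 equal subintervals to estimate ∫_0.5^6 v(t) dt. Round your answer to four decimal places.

Δt = (6 − 0.5)/8 = 0.6875.
Right endpoints: 1.1875, 1.875, 2.5625, 3.25, 3.9375, 4.625, 5.3125, 6.
v(1.1875) ≈ 1.8875, v(1.875) ≈ 2.3717, v(2.5625) ≈ 2.7726, v(3.25) ≈ 3.1225, v(3.9375) ≈ 3.4369, v(4.625) ≈ 3.7249, v(5.3125) ≈ 3.9922, v(6) ≈ 4.2426.
Sum = Δt · [v(1.1875) + v(1.875) + v(2.5625) + ...].
Sum ≈ 17.5663.

17.5663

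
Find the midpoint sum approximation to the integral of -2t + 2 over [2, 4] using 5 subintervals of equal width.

-8

Δt = (4 − 2)/5 = 0.4.
Midpoints: 2.2, 2.6, 3, 3.4, 3.8.
f(2.2) = -2.4, f(2.6) = -3.2, f(3) = -4, f(3.4) = -4.8, f(3.8) = -5.6.
Sum = Δt · [f(2.2) + f(2.6) + f(3) + f(3.4) + f(3.8)].
Sum = -8.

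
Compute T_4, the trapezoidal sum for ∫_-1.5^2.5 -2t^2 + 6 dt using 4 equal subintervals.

Δt = (2.5 − (-1.5))/4 = 1.
f(-1.5) = 1.5, f(-0.5) = 5.5, f(0.5) = 5.5, f(1.5) = 1.5, f(2.5) = -6.5.
T_4 = (Δt/2)·[f(t_0) + 2f(t_1) + 2f(t_2) + 2f(t_3) + f(t_4)].
Sum = 10.

10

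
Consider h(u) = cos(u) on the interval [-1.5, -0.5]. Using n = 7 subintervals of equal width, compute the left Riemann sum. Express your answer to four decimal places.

0.4596

Δu = (-0.5 − (-1.5))/7 = 1/7.
Left endpoints: -1.5, -19/14, -17/14, -15/14, -13/14, -11/14, -9/14.
h(-1.5) ≈ 0.0707, h(-19/14) ≈ 0.2120, h(-17/14) ≈ 0.3490, h(-15/14) ≈ 0.4789, h(-13/14) ≈ 0.5990, h(-11/14) ≈ 0.7069, h(-9/14) ≈ 0.8004.
Sum = Δu · [h(-1.5) + h(-19/14) + h(-17/14) + ...].
Sum ≈ 0.4596.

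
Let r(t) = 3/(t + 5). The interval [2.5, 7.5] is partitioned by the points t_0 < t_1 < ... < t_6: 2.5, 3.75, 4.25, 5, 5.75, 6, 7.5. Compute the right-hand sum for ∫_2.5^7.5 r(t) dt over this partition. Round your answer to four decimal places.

Subinterval widths: 1.25, 0.5, 0.75, 0.75, 0.25, 1.5.
Right endpoints: 3.75, 4.25, 5, 5.75, 6, 7.5.
r(3.75) = 12/35, r(4.25) = 12/37, r(5) = 0.3, r(5.75) = 12/43, r(6) = 3/11, r(7.5) = 0.24.
Sum = Σ Δt_i · r(t_i).
Sum ≈ 1.4532.

1.4532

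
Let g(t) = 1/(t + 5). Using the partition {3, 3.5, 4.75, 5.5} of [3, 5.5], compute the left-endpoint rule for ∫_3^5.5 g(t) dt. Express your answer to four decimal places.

0.2865

Subinterval widths: 0.5, 1.25, 0.75.
Left endpoints: 3, 3.5, 4.75.
g(3) = 0.125, g(3.5) = 2/17, g(4.75) = 4/39.
Sum = Σ Δt_i · g(t_i).
Sum ≈ 0.2865.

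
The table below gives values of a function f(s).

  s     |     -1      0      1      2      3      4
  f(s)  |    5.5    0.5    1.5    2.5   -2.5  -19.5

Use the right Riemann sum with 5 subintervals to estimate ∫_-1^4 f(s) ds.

-17.5

Δs = 1.
Sum = 1·[0.5 + 1.5 + 2.5 + (-2.5) + (-19.5)] = -17.5.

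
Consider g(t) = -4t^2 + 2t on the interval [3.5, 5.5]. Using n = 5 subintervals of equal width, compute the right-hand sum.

Δt = (5.5 − 3.5)/5 = 0.4.
Right endpoints: 3.9, 4.3, 4.7, 5.1, 5.5.
g(3.9) = -53.04, g(4.3) = -65.36, g(4.7) = -78.96, g(5.1) = -93.84, g(5.5) = -110.
Sum = Δt · [g(3.9) + g(4.3) + g(4.7) + g(5.1) + g(5.5)].
Sum = -160.48.

-160.48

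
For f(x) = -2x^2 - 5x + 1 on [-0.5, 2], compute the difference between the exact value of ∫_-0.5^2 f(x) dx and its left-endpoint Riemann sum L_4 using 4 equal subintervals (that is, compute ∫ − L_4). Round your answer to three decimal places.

-5.924

Exact integral: ∫_-0.5^2 f(x) dx ≈ -12.29167.
L_4 = -6.3671875.
Error ≈ -12.29167 − (-6.3671875) ≈ -5.924.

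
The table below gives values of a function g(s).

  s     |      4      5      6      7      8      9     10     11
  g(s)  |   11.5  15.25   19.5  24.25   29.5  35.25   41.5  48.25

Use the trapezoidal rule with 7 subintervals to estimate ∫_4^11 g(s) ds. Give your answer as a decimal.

195.125

Δs = 1.
T_7 = (1/2)·[11.5 + 2·15.25 + 2·19.5 + 2·24.25 + 2·29.5 + 2·35.25 + 2·41.5 + 48.25] = 195.125.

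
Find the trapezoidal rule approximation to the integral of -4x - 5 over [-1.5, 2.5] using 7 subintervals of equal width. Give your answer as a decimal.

Δx = (2.5 − (-1.5))/7 = 4/7.
f(-1.5) = 1, f(-13/14) = -9/7, f(-5/14) = -25/7, f(3/14) = -41/7, f(11/14) = -57/7, f(19/14) = -73/7, f(27/14) = -89/7, f(2.5) = -15.
T_7 = (Δx/2)·[f(x_0) + 2f(x_1) + ... + 2f(x_{6}) + f(x_7)].
Sum = -28.

-28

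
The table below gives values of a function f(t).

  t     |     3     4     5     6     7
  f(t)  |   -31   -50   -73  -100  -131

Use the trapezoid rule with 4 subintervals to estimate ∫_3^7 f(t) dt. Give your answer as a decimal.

-304

Δt = 1.
T_4 = (1/2)·[(-31) + 2·(-50) + 2·(-73) + 2·(-100) + (-131)] = -304.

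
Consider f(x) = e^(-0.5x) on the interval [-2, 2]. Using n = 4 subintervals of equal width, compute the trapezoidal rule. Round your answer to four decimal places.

Δx = (2 − (-2))/4 = 1.
f(-2) ≈ 2.7183, f(-1) ≈ 1.6487, f(0) ≈ 1.0000, f(1) ≈ 0.6065, f(2) ≈ 0.3679.
T_4 = (Δx/2)·[f(x_0) + 2f(x_1) + 2f(x_2) + 2f(x_3) + f(x_4)].
Sum ≈ 4.7983.

4.7983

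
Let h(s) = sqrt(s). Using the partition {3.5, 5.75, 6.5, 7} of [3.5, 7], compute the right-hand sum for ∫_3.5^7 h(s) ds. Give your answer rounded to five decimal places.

Subinterval widths: 2.25, 0.75, 0.5.
Right endpoints: 5.75, 6.5, 7.
h(5.75) ≈ 2.39792, h(6.5) ≈ 2.54951, h(7) ≈ 2.64575.
Sum = Σ Δs_i · h(s_i).
Sum ≈ 8.63032.

8.63032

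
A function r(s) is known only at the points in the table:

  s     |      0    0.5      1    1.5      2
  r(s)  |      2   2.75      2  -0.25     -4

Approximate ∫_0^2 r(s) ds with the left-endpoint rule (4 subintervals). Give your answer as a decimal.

3.25

Δs = 0.5.
Sum = 0.5·[2 + 2.75 + 2 + (-0.25)] = 3.25.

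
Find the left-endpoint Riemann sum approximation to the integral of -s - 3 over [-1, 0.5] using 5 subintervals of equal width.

Δs = (0.5 − (-1))/5 = 0.3.
Left endpoints: -1, -0.7, -0.4, -0.1, 0.2.
f(-1) = -2, f(-0.7) = -2.3, f(-0.4) = -2.6, f(-0.1) = -2.9, f(0.2) = -3.2.
Sum = Δs · [f(-1) + f(-0.7) + f(-0.4) + f(-0.1) + f(0.2)].
Sum = -3.9.

-3.9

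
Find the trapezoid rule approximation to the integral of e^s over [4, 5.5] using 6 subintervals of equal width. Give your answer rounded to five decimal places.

Δs = (5.5 − 4)/6 = 0.25.
f(4) ≈ 54.59815, f(4.25) ≈ 70.10541, f(4.5) ≈ 90.01713, f(4.75) ≈ 115.58428, f(5) ≈ 148.41316, f(5.25) ≈ 190.56627, f(5.5) ≈ 244.69193.
T_6 = (Δs/2)·[f(s_0) + 2f(s_1) + ... + 2f(s_{5}) + f(s_6)].
Sum ≈ 191.08282.

191.08282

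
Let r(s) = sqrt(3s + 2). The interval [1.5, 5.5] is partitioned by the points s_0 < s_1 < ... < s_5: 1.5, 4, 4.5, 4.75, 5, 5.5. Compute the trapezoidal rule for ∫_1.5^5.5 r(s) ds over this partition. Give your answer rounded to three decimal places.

Subinterval widths: 2.5, 0.5, 0.25, 0.25, 0.5.
r(1.5) ≈ 2.550, r(4) ≈ 3.742, r(4.5) ≈ 3.937, r(4.75) ≈ 4.031, r(5) ≈ 4.123, r(5.5) ≈ 4.301.
On each subinterval the trapezoid contributes (Δs_i/2)·[r(s_{i-1}) + r(s_i)].
Sum ≈ 13.905.

13.905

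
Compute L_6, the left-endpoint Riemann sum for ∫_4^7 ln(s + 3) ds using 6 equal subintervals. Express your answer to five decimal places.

Δs = (7 − 4)/6 = 0.5.
Left endpoints: 4, 4.5, 5, 5.5, 6, 6.5.
f(4) ≈ 1.94591, f(4.5) ≈ 2.01490, f(5) ≈ 2.07944, f(5.5) ≈ 2.14007, f(6) ≈ 2.19722, f(6.5) ≈ 2.25129.
Sum = Δs · [f(4) + f(4.5) + f(5) + ...].
Sum ≈ 6.31442.

6.31442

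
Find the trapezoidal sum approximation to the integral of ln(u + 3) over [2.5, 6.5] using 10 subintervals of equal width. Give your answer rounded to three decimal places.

8.010

Δu = (6.5 − 2.5)/10 = 0.4.
f(2.5) ≈ 1.705, f(2.9) ≈ 1.775, f(3.3) ≈ 1.841, f(3.7) ≈ 1.902, f(4.1) ≈ 1.960, f(4.5) ≈ 2.015, f(4.9) ≈ 2.067, f(5.3) ≈ 2.116, f(5.7) ≈ 2.163, f(6.1) ≈ 2.208, f(6.5) ≈ 2.251.
T_10 = (Δu/2)·[f(u_0) + 2f(u_1) + ... + 2f(u_{9}) + f(u_10)].
Sum ≈ 8.010.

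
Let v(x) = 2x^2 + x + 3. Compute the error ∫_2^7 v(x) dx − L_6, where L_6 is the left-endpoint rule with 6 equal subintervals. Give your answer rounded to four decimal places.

Exact integral: ∫_2^7 v(x) dx ≈ 260.833333.
L_6 ≈ 222.407407.
Error ≈ 260.833333 − 222.407407 ≈ 38.4259.

38.4259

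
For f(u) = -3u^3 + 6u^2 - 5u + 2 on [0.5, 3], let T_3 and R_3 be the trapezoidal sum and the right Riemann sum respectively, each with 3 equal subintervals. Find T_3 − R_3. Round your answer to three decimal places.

16.927

T_3 ≈ -26.64931.
R_3 ≈ -43.57639.
T_3 − R_3 ≈ 16.927.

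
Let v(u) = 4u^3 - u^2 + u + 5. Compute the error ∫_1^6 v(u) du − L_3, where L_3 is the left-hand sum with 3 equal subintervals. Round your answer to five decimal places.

596.75926

Exact integral: ∫_1^6 v(u) du ≈ 1265.8333333.
L_3 ≈ 669.0740741.
Error ≈ 1265.8333333 − 669.0740741 ≈ 596.75926.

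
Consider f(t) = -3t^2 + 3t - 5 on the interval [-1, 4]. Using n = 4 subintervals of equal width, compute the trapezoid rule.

-71.40625

Δt = (4 − (-1))/4 = 1.25.
f(-1) = -11, f(0.25) = -4.4375, f(1.5) = -7.25, f(2.75) = -19.4375, f(4) = -41.
T_4 = (Δt/2)·[f(t_0) + 2f(t_1) + 2f(t_2) + 2f(t_3) + f(t_4)].
Sum = -71.40625.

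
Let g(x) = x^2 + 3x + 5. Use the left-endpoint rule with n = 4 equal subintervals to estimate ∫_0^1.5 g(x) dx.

10.76953125

Δx = (1.5 − 0)/4 = 0.375.
Left endpoints: 0, 0.375, 0.75, 1.125.
g(0) = 5, g(0.375) = 6.265625, g(0.75) = 7.8125, g(1.125) = 9.640625.
Sum = Δx · [g(0) + g(0.375) + g(0.75) + g(1.125)].
Sum = 10.76953125.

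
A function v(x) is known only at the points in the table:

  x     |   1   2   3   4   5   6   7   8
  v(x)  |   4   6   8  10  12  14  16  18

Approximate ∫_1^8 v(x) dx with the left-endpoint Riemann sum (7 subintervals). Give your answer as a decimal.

70

Δx = 1.
Sum = 1·[4 + 6 + 8 + 10 + 12 + 14 + 16] = 70.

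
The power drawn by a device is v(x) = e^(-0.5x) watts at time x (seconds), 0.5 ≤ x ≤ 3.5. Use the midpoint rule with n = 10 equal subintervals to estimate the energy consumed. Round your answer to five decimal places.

1.20892

Δx = (3.5 − 0.5)/10 = 0.3.
Midpoints: 0.65, 0.95, 1.25, 1.55, 1.85, 2.15, 2.45, 2.75, 3.05, 3.35.
v(0.65) ≈ 0.72253, v(0.95) ≈ 0.62189, v(1.25) ≈ 0.53526, v(1.55) ≈ 0.46070, v(1.85) ≈ 0.39653, v(2.15) ≈ 0.34130, v(2.45) ≈ 0.29376, v(2.75) ≈ 0.25284, v(3.05) ≈ 0.21762, v(3.35) ≈ 0.18731.
Sum = Δx · [v(0.65) + v(0.95) + v(1.25) + ...].
Sum ≈ 1.20892.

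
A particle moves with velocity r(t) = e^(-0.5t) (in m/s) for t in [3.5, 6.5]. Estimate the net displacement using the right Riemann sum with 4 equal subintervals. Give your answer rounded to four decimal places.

0.2225

Δt = (6.5 − 3.5)/4 = 0.75.
Right endpoints: 4.25, 5, 5.75, 6.5.
r(4.25) ≈ 0.1194, r(5) ≈ 0.0821, r(5.75) ≈ 0.0564, r(6.5) ≈ 0.0388.
Sum = Δt · [r(4.25) + r(5) + r(5.75) + r(6.5)].
Sum ≈ 0.2225.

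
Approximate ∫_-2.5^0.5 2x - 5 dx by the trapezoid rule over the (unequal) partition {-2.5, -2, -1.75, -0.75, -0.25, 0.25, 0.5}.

Subinterval widths: 0.5, 0.25, 1, 0.5, 0.5, 0.25.
f(-2.5) = -10, f(-2) = -9, f(-1.75) = -8.5, f(-0.75) = -6.5, f(-0.25) = -5.5, f(0.25) = -4.5, f(0.5) = -4.
On each subinterval the trapezoid contributes (Δx_i/2)·[f(x_{i-1}) + f(x_i)].
Sum = -21.

-21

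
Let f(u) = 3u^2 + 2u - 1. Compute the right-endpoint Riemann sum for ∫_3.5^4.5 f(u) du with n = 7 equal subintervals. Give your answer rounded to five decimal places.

57.11735

Δu = (4.5 − 3.5)/7 = 1/7.
Right endpoints: 51/14, 53/14, 55/14, 57/14, 59/14, 61/14, 4.5.
f(51/14) = 9035/196, f(53/14) = 9715/196, f(55/14) = 10419/196, f(57/14) = 11147/196, f(59/14) = 11899/196, f(61/14) = 12675/196, f(4.5) = 68.75.
Sum = Δu · [f(51/14) + f(53/14) + f(55/14) + ...].
Sum ≈ 57.11735.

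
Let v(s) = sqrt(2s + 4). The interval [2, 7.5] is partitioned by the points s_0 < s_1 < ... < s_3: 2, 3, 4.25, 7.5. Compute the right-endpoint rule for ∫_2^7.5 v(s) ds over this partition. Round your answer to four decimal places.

Subinterval widths: 1, 1.25, 3.25.
Right endpoints: 3, 4.25, 7.5.
v(3) ≈ 3.1623, v(4.25) ≈ 3.5355, v(7.5) ≈ 4.3589.
Sum = Σ Δs_i · v(s_i).
Sum ≈ 21.7481.

21.7481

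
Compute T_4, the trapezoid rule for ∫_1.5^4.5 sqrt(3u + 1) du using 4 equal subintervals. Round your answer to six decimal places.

Δu = (4.5 − 1.5)/4 = 0.75.
f(1.5) ≈ 2.345208, f(2.25) ≈ 2.783882, f(3) ≈ 3.162278, f(3.75) ≈ 3.500000, f(4.5) ≈ 3.807887.
T_4 = (Δu/2)·[f(u_0) + 2f(u_1) + 2f(u_2) + 2f(u_3) + f(u_4)].
Sum ≈ 9.392030.

9.392030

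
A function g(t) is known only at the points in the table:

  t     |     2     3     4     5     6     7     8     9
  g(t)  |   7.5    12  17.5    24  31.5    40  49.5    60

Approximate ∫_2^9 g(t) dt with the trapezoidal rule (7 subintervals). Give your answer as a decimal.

208.25

Δt = 1.
T_7 = (1/2)·[7.5 + 2·12 + 2·17.5 + 2·24 + 2·31.5 + 2·40 + 2·49.5 + 60] = 208.25.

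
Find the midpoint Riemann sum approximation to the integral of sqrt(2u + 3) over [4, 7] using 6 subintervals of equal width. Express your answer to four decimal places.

Δu = (7 − 4)/6 = 0.5.
Midpoints: 4.25, 4.75, 5.25, 5.75, 6.25, 6.75.
f(4.25) ≈ 3.3912, f(4.75) ≈ 3.5355, f(5.25) ≈ 3.6742, f(5.75) ≈ 3.8079, f(6.25) ≈ 3.9370, f(6.75) ≈ 4.0620.
Sum = Δu · [f(4.25) + f(4.75) + f(5.25) + ...].
Sum ≈ 11.2039.

11.2039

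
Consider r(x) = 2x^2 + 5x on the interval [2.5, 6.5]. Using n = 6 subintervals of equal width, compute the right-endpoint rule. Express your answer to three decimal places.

293.926

Δx = (6.5 − 2.5)/6 = 2/3.
Right endpoints: 19/6, 23/6, 4.5, 31/6, 35/6, 6.5.
r(19/6) = 323/9, r(23/6) = 437/9, r(4.5) = 63, r(31/6) = 713/9, r(35/6) = 875/9, r(6.5) = 117.
Sum = Δx · [r(19/6) + r(23/6) + r(4.5) + ...].
Sum ≈ 293.926.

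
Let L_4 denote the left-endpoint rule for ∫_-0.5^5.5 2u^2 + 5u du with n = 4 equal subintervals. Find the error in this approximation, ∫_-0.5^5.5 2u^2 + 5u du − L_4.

Exact integral: ∫_-0.5^5.5 f(u) du = 186.
L_4 = 123.
Error = 186 − 123 = 63.

63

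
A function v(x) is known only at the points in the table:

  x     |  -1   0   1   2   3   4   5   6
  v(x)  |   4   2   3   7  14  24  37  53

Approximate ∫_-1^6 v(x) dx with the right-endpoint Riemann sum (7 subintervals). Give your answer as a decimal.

Δx = 1.
Sum = 1·[2 + 3 + 7 + 14 + 24 + 37 + 53] = 140.

140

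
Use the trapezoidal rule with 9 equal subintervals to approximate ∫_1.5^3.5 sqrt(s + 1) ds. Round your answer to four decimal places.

Δs = (3.5 − 1.5)/9 = 2/9.
f(1.5) ≈ 1.5811, f(31/18) ≈ 1.6499, f(35/18) ≈ 1.7159, f(13/6) ≈ 1.7795, f(43/18) ≈ 1.8409, f(47/18) ≈ 1.9003, f(17/6) ≈ 1.9579, f(55/18) ≈ 2.0138, f(59/18) ≈ 2.0683, f(3.5) ≈ 2.1213.
T_9 = (Δs/2)·[f(s_0) + 2f(s_1) + ... + 2f(s_{8}) + f(s_9)].
Sum ≈ 3.7284.

3.7284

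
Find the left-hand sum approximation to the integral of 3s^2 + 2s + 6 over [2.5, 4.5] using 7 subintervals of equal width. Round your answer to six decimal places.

95.010204

Δs = (4.5 − 2.5)/7 = 2/7.
Left endpoints: 2.5, 39/14, 43/14, 47/14, 51/14, 55/14, 59/14.
f(2.5) = 29.75, f(39/14) = 6831/196, f(43/14) = 7927/196, f(47/14) = 9119/196, f(51/14) = 10407/196, f(55/14) = 11791/196, f(59/14) = 13271/196.
Sum = Δs · [f(2.5) + f(39/14) + f(43/14) + ...].
Sum ≈ 95.010204.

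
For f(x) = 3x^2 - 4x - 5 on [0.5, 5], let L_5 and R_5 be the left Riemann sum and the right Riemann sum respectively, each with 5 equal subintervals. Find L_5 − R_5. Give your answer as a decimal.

-50.625

L_5 = 29.385.
R_5 = 80.01.
L_5 − R_5 = -50.625.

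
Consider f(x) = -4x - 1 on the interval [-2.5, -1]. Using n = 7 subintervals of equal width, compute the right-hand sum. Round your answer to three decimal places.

Δx = (-1 − (-2.5))/7 = 3/14.
Right endpoints: -16/7, -29/14, -13/7, -23/14, -10/7, -17/14, -1.
f(-16/7) = 57/7, f(-29/14) = 51/7, f(-13/7) = 45/7, f(-23/14) = 39/7, f(-10/7) = 33/7, f(-17/14) = 27/7, f(-1) = 3.
Sum = Δx · [f(-16/7) + f(-29/14) + f(-13/7) + ...].
Sum ≈ 8.357.

8.357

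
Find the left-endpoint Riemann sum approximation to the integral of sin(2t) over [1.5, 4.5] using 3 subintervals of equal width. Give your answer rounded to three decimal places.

-0.161

Δt = (4.5 − 1.5)/3 = 1.
Left endpoints: 1.5, 2.5, 3.5.
f(1.5) ≈ 0.141, f(2.5) ≈ -0.959, f(3.5) ≈ 0.657.
Sum = Δt · [f(1.5) + f(2.5) + f(3.5)].
Sum ≈ -0.161.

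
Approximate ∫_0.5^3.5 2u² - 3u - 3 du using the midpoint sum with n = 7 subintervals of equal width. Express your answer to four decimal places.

1.4082

Δu = (3.5 − 0.5)/7 = 3/7.
Midpoints: 5/7, 8/7, 11/7, 2, 17/7, 20/7, 23/7.
f(5/7) = -202/49, f(8/7) = -187/49, f(11/7) = -136/49, f(2) = -1, f(17/7) = 74/49, f(20/7) = 233/49, f(23/7) = 428/49.
Sum = Δu · [f(5/7) + f(8/7) + f(11/7) + ...].
Sum ≈ 1.4082.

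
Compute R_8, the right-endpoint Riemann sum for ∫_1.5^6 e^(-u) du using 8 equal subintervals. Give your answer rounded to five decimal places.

Δu = (6 − 1.5)/8 = 0.5625.
Right endpoints: 2.0625, 2.625, 3.1875, 3.75, 4.3125, 4.875, 5.4375, 6.
f(2.0625) ≈ 0.12714, f(2.625) ≈ 0.07244, f(3.1875) ≈ 0.04127, f(3.75) ≈ 0.02352, f(4.3125) ≈ 0.01340, f(4.875) ≈ 0.00764, f(5.4375) ≈ 0.00435, f(6) ≈ 0.00248.
Sum = Δu · [f(2.0625) + f(2.625) + f(3.1875) + ...].
Sum ≈ 0.16438.

0.16438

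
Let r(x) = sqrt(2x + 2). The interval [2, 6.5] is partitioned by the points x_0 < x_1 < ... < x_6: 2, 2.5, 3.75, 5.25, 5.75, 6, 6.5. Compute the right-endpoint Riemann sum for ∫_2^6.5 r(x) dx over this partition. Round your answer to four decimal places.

Subinterval widths: 0.5, 1.25, 1.5, 0.5, 0.25, 0.5.
Right endpoints: 2.5, 3.75, 5.25, 5.75, 6, 6.5.
r(2.5) ≈ 2.6458, r(3.75) ≈ 3.0822, r(5.25) ≈ 3.5355, r(5.75) ≈ 3.6742, r(6) ≈ 3.7417, r(6.5) ≈ 3.8730.
Sum = Σ Δx_i · r(x_i).
Sum ≈ 15.1880.

15.1880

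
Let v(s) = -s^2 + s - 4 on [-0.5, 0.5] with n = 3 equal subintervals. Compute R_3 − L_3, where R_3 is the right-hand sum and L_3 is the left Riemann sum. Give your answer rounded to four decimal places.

R_3 ≈ -3.935185.
L_3 ≈ -4.268519.
R_3 − L_3 ≈ 0.3333.

0.3333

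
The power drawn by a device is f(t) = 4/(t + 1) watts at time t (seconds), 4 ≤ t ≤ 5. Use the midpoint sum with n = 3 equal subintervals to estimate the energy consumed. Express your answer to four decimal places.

0.7291

Δt = (5 − 4)/3 = 1/3.
Midpoints: 25/6, 4.5, 29/6.
f(25/6) = 24/31, f(4.5) = 8/11, f(29/6) = 24/35.
Sum = Δt · [f(25/6) + f(4.5) + f(29/6)].
Sum ≈ 0.7291.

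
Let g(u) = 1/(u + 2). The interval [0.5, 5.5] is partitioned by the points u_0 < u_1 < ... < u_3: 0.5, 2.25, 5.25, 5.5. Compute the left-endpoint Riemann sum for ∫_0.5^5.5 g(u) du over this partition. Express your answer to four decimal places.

1.4404

Subinterval widths: 1.75, 3, 0.25.
Left endpoints: 0.5, 2.25, 5.25.
g(0.5) = 0.4, g(2.25) = 4/17, g(5.25) = 4/29.
Sum = Σ Δu_i · g(u_i).
Sum ≈ 1.4404.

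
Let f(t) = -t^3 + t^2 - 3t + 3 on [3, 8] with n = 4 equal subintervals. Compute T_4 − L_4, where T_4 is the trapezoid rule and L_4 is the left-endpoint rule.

-278.125

T_4 = -929.765625.
L_4 = -651.640625.
T_4 − L_4 = -278.125.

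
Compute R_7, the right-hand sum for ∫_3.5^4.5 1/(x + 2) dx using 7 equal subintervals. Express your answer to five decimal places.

0.16507

Δx = (4.5 − 3.5)/7 = 1/7.
Right endpoints: 51/14, 53/14, 55/14, 57/14, 59/14, 61/14, 4.5.
f(51/14) = 14/79, f(53/14) = 14/81, f(55/14) = 14/83, f(57/14) = 14/85, f(59/14) = 14/87, f(61/14) = 14/89, f(4.5) = 2/13.
Sum = Δx · [f(51/14) + f(53/14) + f(55/14) + ...].
Sum ≈ 0.16507.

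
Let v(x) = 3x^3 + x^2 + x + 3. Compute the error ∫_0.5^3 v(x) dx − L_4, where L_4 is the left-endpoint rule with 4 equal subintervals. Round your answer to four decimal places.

25.9847

Exact integral: ∫_0.5^3 v(x) dx ≈ 81.536458.
L_4 ≈ 55.551758.
Error ≈ 81.536458 − 55.551758 ≈ 25.9847.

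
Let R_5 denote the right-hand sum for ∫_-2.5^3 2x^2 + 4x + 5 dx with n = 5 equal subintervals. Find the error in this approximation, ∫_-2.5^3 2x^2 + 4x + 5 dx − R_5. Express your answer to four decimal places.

Exact integral: ∫_-2.5^3 f(x) dx ≈ 61.416667.
R_5 = 78.76.
Error ≈ 61.416667 − 78.76 ≈ -17.3433.

-17.3433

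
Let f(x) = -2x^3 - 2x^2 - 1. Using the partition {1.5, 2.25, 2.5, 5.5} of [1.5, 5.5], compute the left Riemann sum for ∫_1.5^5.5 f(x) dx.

Subinterval widths: 0.75, 0.25, 3.
Left endpoints: 1.5, 2.25, 2.5.
f(1.5) = -12.25, f(2.25) = -33.90625, f(2.5) = -44.75.
Sum = Σ Δx_i · f(x_i).
Sum = -151.9140625.

-151.9140625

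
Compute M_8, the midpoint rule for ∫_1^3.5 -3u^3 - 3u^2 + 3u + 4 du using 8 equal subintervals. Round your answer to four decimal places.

-126.3239

Δu = (3.5 − 1)/8 = 0.3125.
Midpoints: 1.15625, 1.46875, 1.78125, 2.09375, 2.40625, 2.71875, 3.03125, 3.34375.
f(1.15625) = -38647/32768, f(1.46875) = -248077/32768, f(1.78125) = -561307/32768, f(2.09375) = -996337/32768, f(2.40625) = -1571167/32768, f(2.71875) = -2303797/32768, f(3.03125) = -3212227/32768, f(3.34375) = -4314457/32768.
Sum = Δu · [f(1.15625) + f(1.46875) + f(1.78125) + ...].
Sum ≈ -126.3239.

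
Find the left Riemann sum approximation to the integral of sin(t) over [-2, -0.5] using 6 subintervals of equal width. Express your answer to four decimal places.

-1.3407

Δt = (-0.5 − (-2))/6 = 0.25.
Left endpoints: -2, -1.75, -1.5, -1.25, -1, -0.75.
f(-2) ≈ -0.9093, f(-1.75) ≈ -0.9840, f(-1.5) ≈ -0.9975, f(-1.25) ≈ -0.9490, f(-1) ≈ -0.8415, f(-0.75) ≈ -0.6816.
Sum = Δt · [f(-2) + f(-1.75) + f(-1.5) + ...].
Sum ≈ -1.3407.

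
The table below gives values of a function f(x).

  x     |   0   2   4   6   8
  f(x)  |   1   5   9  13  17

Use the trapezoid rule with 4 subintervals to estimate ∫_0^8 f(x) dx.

Δx = 2.
T_4 = (2/2)·[1 + 2·5 + 2·9 + 2·13 + 17] = 72.

72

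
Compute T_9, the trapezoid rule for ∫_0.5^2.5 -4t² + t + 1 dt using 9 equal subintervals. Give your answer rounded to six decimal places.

Δt = (2.5 − 0.5)/9 = 2/9.
f(0.5) = 0.5, f(13/18) = -59/162, f(17/18) = -263/162, f(7/6) = -59/18, f(25/18) = -863/162, f(29/18) = -1259/162, f(11/6) = -191/18, f(37/18) = -2243/162, f(41/18) = -2831/162, f(2.5) = -21.5.
T_9 = (Δt/2)·[f(t_0) + 2f(t_1) + ... + 2f(t_{8}) + f(t_9)].
Sum ≈ -15.732510.

-15.732510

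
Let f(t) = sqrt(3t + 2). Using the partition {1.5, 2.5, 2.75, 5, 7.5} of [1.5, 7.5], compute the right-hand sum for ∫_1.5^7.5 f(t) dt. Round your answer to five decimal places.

25.53395

Subinterval widths: 1, 0.25, 2.25, 2.5.
Right endpoints: 2.5, 2.75, 5, 7.5.
f(2.5) ≈ 3.08221, f(2.75) ≈ 3.20156, f(5) ≈ 4.12311, f(7.5) ≈ 4.94975.
Sum = Σ Δt_i · f(t_i).
Sum ≈ 25.53395.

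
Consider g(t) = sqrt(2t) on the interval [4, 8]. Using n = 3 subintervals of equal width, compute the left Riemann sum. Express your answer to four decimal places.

Δt = (8 − 4)/3 = 4/3.
Left endpoints: 4, 16/3, 20/3.
g(4) ≈ 2.8284, g(16/3) ≈ 3.2660, g(20/3) ≈ 3.6515.
Sum = Δt · [g(4) + g(16/3) + g(20/3)].
Sum ≈ 12.9945.

12.9945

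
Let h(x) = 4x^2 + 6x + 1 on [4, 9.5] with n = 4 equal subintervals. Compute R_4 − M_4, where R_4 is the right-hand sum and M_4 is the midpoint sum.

237.2734375

R_4 = 1519.890625.
M_4 = 1282.6171875.
R_4 − M_4 = 237.2734375.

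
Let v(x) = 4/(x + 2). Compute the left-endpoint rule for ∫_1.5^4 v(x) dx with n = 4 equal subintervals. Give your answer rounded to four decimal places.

Δx = (4 − 1.5)/4 = 0.625.
Left endpoints: 1.5, 2.125, 2.75, 3.375.
v(1.5) = 8/7, v(2.125) = 32/33, v(2.75) = 16/19, v(3.375) = 32/43.
Sum = Δx · [v(1.5) + v(2.125) + v(2.75) + v(3.375)].
Sum ≈ 2.3118.

2.3118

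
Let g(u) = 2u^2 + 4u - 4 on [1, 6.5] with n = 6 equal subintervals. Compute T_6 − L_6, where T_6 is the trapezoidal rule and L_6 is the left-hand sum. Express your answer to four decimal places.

T_6 ≈ 244.457176.
L_6 ≈ 196.561343.
T_6 − L_6 ≈ 47.8958.

47.8958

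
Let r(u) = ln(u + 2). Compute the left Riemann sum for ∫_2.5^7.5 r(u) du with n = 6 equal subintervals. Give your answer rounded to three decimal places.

9.301

Δu = (7.5 − 2.5)/6 = 5/6.
Left endpoints: 2.5, 10/3, 25/6, 5, 35/6, 20/3.
r(2.5) ≈ 1.504, r(10/3) ≈ 1.674, r(25/6) ≈ 1.819, r(5) ≈ 1.946, r(35/6) ≈ 2.058, r(20/3) ≈ 2.159.
Sum = Δu · [r(2.5) + r(10/3) + r(25/6) + ...].
Sum ≈ 9.301.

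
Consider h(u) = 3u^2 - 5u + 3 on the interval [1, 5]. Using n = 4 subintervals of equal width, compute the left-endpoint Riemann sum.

52

Δu = (5 − 1)/4 = 1.
Left endpoints: 1, 2, 3, 4.
h(1) = 1, h(2) = 5, h(3) = 15, h(4) = 31.
Sum = Δu · [h(1) + h(2) + h(3) + h(4)].
Sum = 52.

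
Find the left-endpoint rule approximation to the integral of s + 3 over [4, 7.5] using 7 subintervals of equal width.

29.75

Δs = (7.5 − 4)/7 = 0.5.
Left endpoints: 4, 4.5, 5, 5.5, 6, 6.5, 7.
f(4) = 7, f(4.5) = 7.5, f(5) = 8, f(5.5) = 8.5, f(6) = 9, f(6.5) = 9.5, f(7) = 10.
Sum = Δs · [f(4) + f(4.5) + f(5) + ...].
Sum = 29.75.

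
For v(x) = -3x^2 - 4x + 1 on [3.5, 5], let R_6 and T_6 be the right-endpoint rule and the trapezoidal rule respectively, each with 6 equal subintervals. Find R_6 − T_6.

R_6 = -111.703125.
T_6 = -106.171875.
R_6 − T_6 = -5.53125.

-5.53125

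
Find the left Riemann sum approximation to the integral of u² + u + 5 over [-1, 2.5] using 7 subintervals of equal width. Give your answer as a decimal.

23.625

Δu = (2.5 − (-1))/7 = 0.5.
Left endpoints: -1, -0.5, 0, 0.5, 1, 1.5, 2.
f(-1) = 5, f(-0.5) = 4.75, f(0) = 5, f(0.5) = 5.75, f(1) = 7, f(1.5) = 8.75, f(2) = 11.
Sum = Δu · [f(-1) + f(-0.5) + f(0) + ...].
Sum = 23.625.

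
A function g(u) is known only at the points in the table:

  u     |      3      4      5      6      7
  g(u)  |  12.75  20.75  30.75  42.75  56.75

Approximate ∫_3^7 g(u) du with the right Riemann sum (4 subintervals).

Δu = 1.
Sum = 1·[20.75 + 30.75 + 42.75 + 56.75] = 151.

151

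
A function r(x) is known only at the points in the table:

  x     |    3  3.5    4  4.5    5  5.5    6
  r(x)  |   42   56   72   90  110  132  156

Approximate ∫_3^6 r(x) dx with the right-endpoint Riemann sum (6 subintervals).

308

Δx = 0.5.
Sum = 0.5·[56 + 72 + 90 + 110 + 132 + 156] = 308.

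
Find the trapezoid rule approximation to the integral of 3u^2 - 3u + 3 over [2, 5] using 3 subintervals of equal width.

Δu = (5 − 2)/3 = 1.
f(2) = 9, f(3) = 21, f(4) = 39, f(5) = 63.
T_3 = (Δu/2)·[f(u_0) + 2f(u_1) + 2f(u_2) + f(u_3)].
Sum = 96.

96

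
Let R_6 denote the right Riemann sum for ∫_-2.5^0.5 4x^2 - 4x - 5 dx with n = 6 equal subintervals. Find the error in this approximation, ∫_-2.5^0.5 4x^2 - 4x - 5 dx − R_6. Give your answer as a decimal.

8.5

Exact integral: ∫_-2.5^0.5 f(x) dx = 18.
R_6 = 9.5.
Error = 18 − 9.5 = 8.5.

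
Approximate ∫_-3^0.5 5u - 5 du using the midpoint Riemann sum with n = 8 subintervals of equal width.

Δu = (0.5 − (-3))/8 = 0.4375.
Midpoints: -2.78125, -2.34375, -1.90625, -1.46875, -1.03125, -0.59375, -0.15625, 0.28125.
f(-2.78125) = -18.90625, f(-2.34375) = -16.71875, f(-1.90625) = -14.53125, f(-1.46875) = -12.34375, f(-1.03125) = -10.15625, f(-0.59375) = -7.96875, f(-0.15625) = -5.78125, f(0.28125) = -3.59375.
Sum = Δu · [f(-2.78125) + f(-2.34375) + f(-1.90625) + ...].
Sum = -39.375.

-39.375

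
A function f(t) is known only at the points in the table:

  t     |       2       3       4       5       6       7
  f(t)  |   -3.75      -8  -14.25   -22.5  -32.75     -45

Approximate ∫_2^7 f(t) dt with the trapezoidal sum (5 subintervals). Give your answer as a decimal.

Δt = 1.
T_5 = (1/2)·[(-3.75) + 2·(-8) + 2·(-14.25) + 2·(-22.5) + 2·(-32.75) + (-45)] = -101.875.

-101.875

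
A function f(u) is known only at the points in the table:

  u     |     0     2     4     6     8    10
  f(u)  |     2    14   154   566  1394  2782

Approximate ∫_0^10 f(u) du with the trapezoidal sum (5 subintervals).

7040

Δu = 2.
T_5 = (2/2)·[2 + 2·14 + 2·154 + 2·566 + 2·1394 + 2782] = 7040.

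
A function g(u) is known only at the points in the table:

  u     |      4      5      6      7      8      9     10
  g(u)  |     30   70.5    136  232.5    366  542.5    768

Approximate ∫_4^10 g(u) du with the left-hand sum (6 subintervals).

1377.5

Δu = 1.
Sum = 1·[30 + 70.5 + 136 + 232.5 + 366 + 542.5] = 1377.5.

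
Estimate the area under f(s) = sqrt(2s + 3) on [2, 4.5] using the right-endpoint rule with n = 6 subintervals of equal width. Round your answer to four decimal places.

Δs = (4.5 − 2)/6 = 5/12.
Right endpoints: 29/12, 17/6, 3.25, 11/3, 49/12, 4.5.
f(29/12) ≈ 2.7988, f(17/6) ≈ 2.9439, f(3.25) ≈ 3.0822, f(11/3) ≈ 3.2146, f(49/12) ≈ 3.3417, f(4.5) ≈ 3.4641.
Sum = Δs · [f(29/12) + f(17/6) + f(3.25) + ...].
Sum ≈ 7.8522.

7.8522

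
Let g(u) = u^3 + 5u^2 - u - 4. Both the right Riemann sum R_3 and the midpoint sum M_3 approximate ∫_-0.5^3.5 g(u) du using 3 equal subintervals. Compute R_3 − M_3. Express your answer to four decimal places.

R_3 ≈ 164.425926.
M_3 ≈ 81.537037.
R_3 − M_3 ≈ 82.8889.

82.8889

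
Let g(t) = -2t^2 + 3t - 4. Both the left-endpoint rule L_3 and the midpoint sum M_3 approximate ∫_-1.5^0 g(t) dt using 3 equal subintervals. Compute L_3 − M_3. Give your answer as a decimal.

-2.4375

L_3 = -14.
M_3 = -11.5625.
L_3 − M_3 = -2.4375.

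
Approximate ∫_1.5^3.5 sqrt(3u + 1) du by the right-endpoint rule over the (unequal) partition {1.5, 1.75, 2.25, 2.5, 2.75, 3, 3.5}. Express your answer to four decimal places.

Subinterval widths: 0.25, 0.5, 0.25, 0.25, 0.25, 0.5.
Right endpoints: 1.75, 2.25, 2.5, 2.75, 3, 3.5.
f(1.75) ≈ 2.5000, f(2.25) ≈ 2.7839, f(2.5) ≈ 2.9155, f(2.75) ≈ 3.0414, f(3) ≈ 3.1623, f(3.5) ≈ 3.3912.
Sum = Σ Δu_i · f(u_i).
Sum ≈ 5.9923.

5.9923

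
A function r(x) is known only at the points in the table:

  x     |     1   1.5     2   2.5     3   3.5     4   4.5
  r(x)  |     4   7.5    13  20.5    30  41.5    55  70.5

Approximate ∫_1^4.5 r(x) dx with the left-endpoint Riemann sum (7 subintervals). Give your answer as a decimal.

85.75

Δx = 0.5.
Sum = 0.5·[4 + 7.5 + 13 + 20.5 + 30 + 41.5 + 55] = 85.75.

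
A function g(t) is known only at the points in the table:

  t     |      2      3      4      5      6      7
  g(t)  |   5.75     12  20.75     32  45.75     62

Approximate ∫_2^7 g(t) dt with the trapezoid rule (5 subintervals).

Δt = 1.
T_5 = (1/2)·[5.75 + 2·12 + 2·20.75 + 2·32 + 2·45.75 + 62] = 144.375.

144.375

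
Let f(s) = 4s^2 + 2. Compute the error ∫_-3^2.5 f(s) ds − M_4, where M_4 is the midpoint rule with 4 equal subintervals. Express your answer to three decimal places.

Exact integral: ∫_-3^2.5 f(s) ds ≈ 67.83333.
M_4 = 64.3671875.
Error ≈ 67.83333 − 64.3671875 ≈ 3.466.

3.466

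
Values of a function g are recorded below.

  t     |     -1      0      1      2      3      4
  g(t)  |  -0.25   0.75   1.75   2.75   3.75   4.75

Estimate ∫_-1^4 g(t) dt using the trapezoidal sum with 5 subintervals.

11.25

Δt = 1.
T_5 = (1/2)·[(-0.25) + 2·0.75 + 2·1.75 + 2·2.75 + 2·3.75 + 4.75] = 11.25.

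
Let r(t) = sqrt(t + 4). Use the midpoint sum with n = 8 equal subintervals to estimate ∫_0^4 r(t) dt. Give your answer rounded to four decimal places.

Δt = (4 − 0)/8 = 0.5.
Midpoints: 0.25, 0.75, 1.25, 1.75, 2.25, 2.75, 3.25, 3.75.
r(0.25) ≈ 2.0616, r(0.75) ≈ 2.1794, r(1.25) ≈ 2.2913, r(1.75) ≈ 2.3979, r(2.25) ≈ 2.5000, r(2.75) ≈ 2.5981, r(3.25) ≈ 2.6926, r(3.75) ≈ 2.7839.
Sum = Δt · [r(0.25) + r(0.75) + r(1.25) + ...].
Sum ≈ 9.7524.

9.7524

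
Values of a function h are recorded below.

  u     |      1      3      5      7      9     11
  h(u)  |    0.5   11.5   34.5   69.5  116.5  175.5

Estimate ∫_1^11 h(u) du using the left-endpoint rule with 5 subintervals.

Δu = 2.
Sum = 2·[0.5 + 11.5 + 34.5 + 69.5 + 116.5] = 465.

465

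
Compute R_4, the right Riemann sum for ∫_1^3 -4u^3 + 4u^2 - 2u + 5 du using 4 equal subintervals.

Δu = (3 − 1)/4 = 0.5.
Right endpoints: 1.5, 2, 2.5, 3.
f(1.5) = -2.5, f(2) = -15, f(2.5) = -37.5, f(3) = -73.
Sum = Δu · [f(1.5) + f(2) + f(2.5) + f(3)].
Sum = -64.

-64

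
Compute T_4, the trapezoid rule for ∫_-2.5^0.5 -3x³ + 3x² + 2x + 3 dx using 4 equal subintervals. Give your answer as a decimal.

Δx = (0.5 − (-2.5))/4 = 0.75.
f(-2.5) = 63.625, f(-1.75) = 24.765625, f(-1) = 7, f(-0.25) = 2.734375, f(0.5) = 4.375.
T_4 = (Δx/2)·[f(x_0) + 2f(x_1) + 2f(x_2) + 2f(x_3) + f(x_4)].
Sum = 51.375.

51.375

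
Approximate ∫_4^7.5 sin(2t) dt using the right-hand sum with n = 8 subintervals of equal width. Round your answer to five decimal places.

0.21307

Δt = (7.5 − 4)/8 = 0.4375.
Right endpoints: 4.4375, 4.875, 5.3125, 5.75, 6.1875, 6.625, 7.0625, 7.5.
f(4.4375) ≈ 0.52250, f(4.875) ≈ -0.31952, f(5.3125) ≈ -0.93212, f(5.75) ≈ -0.87545, f(6.1875) ≈ -0.19020, f(6.625) ≈ 0.63161, f(7.0625) ≈ 0.99993, f(7.5) ≈ 0.65029.
Sum = Δt · [f(4.4375) + f(4.875) + f(5.3125) + ...].
Sum ≈ 0.21307.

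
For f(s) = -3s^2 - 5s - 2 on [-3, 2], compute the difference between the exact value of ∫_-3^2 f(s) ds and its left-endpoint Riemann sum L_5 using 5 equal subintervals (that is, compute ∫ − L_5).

Exact integral: ∫_-3^2 f(s) ds = -32.5.
L_5 = -30.
Error = -32.5 − (-30) = -2.5.

-2.5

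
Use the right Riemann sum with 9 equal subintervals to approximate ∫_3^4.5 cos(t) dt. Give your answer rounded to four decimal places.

Δt = (4.5 − 3)/9 = 1/6.
Right endpoints: 19/6, 10/3, 3.5, 11/3, 23/6, 4, 25/6, 13/3, 4.5.
f(19/6) ≈ -0.9997, f(10/3) ≈ -0.9817, f(3.5) ≈ -0.9365, f(11/3) ≈ -0.8653, f(23/6) ≈ -0.7701, f(4) ≈ -0.6536, f(25/6) ≈ -0.5190, f(13/3) ≈ -0.3700, f(4.5) ≈ -0.2108.
Sum = Δt · [f(19/6) + f(10/3) + f(3.5) + ...].
Sum ≈ -1.0511.

-1.0511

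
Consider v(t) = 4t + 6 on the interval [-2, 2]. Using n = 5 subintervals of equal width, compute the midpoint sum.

Δt = (2 − (-2))/5 = 0.8.
Midpoints: -1.6, -0.8, 0, 0.8, 1.6.
v(-1.6) = -0.4, v(-0.8) = 2.8, v(0) = 6, v(0.8) = 9.2, v(1.6) = 12.4.
Sum = Δt · [v(-1.6) + v(-0.8) + v(0) + v(0.8) + v(1.6)].
Sum = 24.

24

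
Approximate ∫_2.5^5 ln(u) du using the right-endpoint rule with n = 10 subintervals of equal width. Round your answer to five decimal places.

3.34207

Δu = (5 − 2.5)/10 = 0.25.
Right endpoints: 2.75, 3, 3.25, 3.5, 3.75, 4, 4.25, 4.5, 4.75, 5.
f(2.75) ≈ 1.01160, f(3) ≈ 1.09861, f(3.25) ≈ 1.17865, f(3.5) ≈ 1.25276, f(3.75) ≈ 1.32176, f(4) ≈ 1.38629, f(4.25) ≈ 1.44692, f(4.5) ≈ 1.50408, f(4.75) ≈ 1.55814, f(5) ≈ 1.60944.
Sum = Δu · [f(2.75) + f(3) + f(3.25) + ...].
Sum ≈ 3.34207.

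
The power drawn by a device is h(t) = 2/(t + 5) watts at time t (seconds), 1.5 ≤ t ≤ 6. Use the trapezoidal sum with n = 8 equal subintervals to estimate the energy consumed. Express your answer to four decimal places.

Δt = (6 − 1.5)/8 = 0.5625.
h(1.5) = 4/13, h(2.0625) = 32/113, h(2.625) = 16/61, h(3.1875) = 32/131, h(3.75) = 8/35, h(4.3125) = 32/149, h(4.875) = 16/79, h(5.4375) = 32/167, h(6) = 2/11.
T_8 = (Δt/2)·[h(t_0) + 2h(t_1) + ... + 2h(t_{7}) + h(t_8)].
Sum ≈ 1.0530.

1.0530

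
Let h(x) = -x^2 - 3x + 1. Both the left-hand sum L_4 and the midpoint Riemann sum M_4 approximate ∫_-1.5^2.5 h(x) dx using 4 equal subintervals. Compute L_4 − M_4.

7

L_4 = -1.
M_4 = -8.
L_4 − M_4 = 7.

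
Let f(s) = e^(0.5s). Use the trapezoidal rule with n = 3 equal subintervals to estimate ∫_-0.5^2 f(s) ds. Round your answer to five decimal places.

Δs = (2 − (-0.5))/3 = 5/6.
f(-0.5) ≈ 0.77880, f(1/3) ≈ 1.18136, f(7/6) ≈ 1.79200, f(2) ≈ 2.71828.
T_3 = (Δs/2)·[f(s_0) + 2f(s_1) + 2f(s_2) + f(s_3)].
Sum ≈ 3.93492.

3.93492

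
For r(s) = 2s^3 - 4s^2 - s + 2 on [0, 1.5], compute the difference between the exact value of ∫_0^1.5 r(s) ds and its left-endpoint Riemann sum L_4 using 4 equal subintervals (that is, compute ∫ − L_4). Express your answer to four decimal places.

Exact integral: ∫_0^1.5 r(s) ds = -0.09375.
L_4 ≈ 0.626953.
Error ≈ -0.09375 − 0.626953 ≈ -0.7207.

-0.7207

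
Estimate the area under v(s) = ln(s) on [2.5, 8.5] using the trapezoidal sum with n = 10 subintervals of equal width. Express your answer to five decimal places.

9.89139

Δs = (8.5 − 2.5)/10 = 0.6.
v(2.5) ≈ 0.91629, v(3.1) ≈ 1.13140, v(3.7) ≈ 1.30833, v(4.3) ≈ 1.45862, v(4.9) ≈ 1.58924, v(5.5) ≈ 1.70475, v(6.1) ≈ 1.80829, v(6.7) ≈ 1.90211, v(7.3) ≈ 1.98787, v(7.9) ≈ 2.06686, v(8.5) ≈ 2.14007.
T_10 = (Δs/2)·[v(s_0) + 2v(s_1) + ... + 2v(s_{9}) + v(s_10)].
Sum ≈ 9.89139.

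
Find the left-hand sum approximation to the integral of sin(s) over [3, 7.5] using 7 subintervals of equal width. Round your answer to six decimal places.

-1.546416

Δs = (7.5 − 3)/7 = 9/14.
Left endpoints: 3, 51/14, 30/7, 69/14, 39/7, 87/14, 48/7.
f(3) ≈ 0.141120, f(51/14) ≈ -0.480535, f(30/7) ≈ -0.910347, f(69/14) ≈ -0.976723, f(39/7) ≈ -0.653165, f(87/14) ≈ -0.068845, f(48/7) ≈ 0.542960.
Sum = Δs · [f(3) + f(51/14) + f(30/7) + ...].
Sum ≈ -1.546416.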